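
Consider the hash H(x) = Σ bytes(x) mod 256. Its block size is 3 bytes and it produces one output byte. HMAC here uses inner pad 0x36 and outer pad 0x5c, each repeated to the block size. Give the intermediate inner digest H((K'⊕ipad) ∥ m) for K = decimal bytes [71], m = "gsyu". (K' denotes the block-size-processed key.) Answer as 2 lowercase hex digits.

Key decimal bytes [71] = 47 is 1 byte ≤ B = 3; zero-pad to 3 bytes: K' = 47 00 00.
K' ⊕ ipad = 71 36 36.
Inner input = 71 36 36 ∥ 67 73 79 75.
Inner hash: sum = 113+54+54+103+115+121+117 = 677; mod 256 = 165 → a5.

a5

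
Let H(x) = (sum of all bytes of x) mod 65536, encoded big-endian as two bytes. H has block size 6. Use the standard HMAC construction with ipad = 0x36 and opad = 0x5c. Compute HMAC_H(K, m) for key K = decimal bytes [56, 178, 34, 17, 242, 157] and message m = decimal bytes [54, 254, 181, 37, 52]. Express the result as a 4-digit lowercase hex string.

040e

Key decimal bytes [56, 178, 34, 17, 242, 157] = 38 b2 22 11 f2 9d is exactly B = 6 bytes: K' = 38 b2 22 11 f2 9d.
K' ⊕ ipad = 0e 84 14 27 c4 ab.  K' ⊕ opad = 64 ee 7e 4d ae c1.
Inner input = (K'⊕ipad) ∥ m = 0e 84 14 27 c4 ab ∥ 36 fe b5 25 34.
Inner hash: sum = 14+132+20+39+196+171+54+254+181+37+52 = 1150 → 04 7e.
Outer input = (K'⊕opad) ∥ inner = 64 ee 7e 4d ae c1 ∥ 04 7e.
Outer hash (tag): sum = 100+238+126+77+174+193+4+126 = 1038 → 04 0e.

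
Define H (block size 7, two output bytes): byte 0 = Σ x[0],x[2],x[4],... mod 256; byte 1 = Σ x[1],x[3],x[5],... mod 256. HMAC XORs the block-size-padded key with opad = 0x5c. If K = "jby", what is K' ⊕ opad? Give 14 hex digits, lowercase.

Key "jby" = 6a 62 79 is 3 bytes ≤ B = 7; zero-pad to 7 bytes: K' = 6a 62 79 00 00 00 00.
XOR each byte with 0x5c: 6a⊕5c=36, 62⊕5c=3e, 79⊕5c=25, 00⊕5c=5c, 00⊕5c=5c, 00⊕5c=5c, 00⊕5c=5c.

363e255c5c5c5c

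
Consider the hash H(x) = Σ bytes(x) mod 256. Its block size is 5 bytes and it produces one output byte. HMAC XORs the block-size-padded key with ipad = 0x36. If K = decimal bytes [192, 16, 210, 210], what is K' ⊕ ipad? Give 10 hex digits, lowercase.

f626e4e436

Key decimal bytes [192, 16, 210, 210] = c0 10 d2 d2 is 4 bytes ≤ B = 5; zero-pad to 5 bytes: K' = c0 10 d2 d2 00.
XOR each byte with 0x36: c0⊕36=f6, 10⊕36=26, d2⊕36=e4, d2⊕36=e4, 00⊕36=36.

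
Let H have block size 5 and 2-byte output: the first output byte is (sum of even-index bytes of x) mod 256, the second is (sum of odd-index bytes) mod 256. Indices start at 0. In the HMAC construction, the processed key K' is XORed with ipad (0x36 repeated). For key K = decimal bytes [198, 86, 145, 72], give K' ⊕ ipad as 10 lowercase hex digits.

Key decimal bytes [198, 86, 145, 72] = c6 56 91 48 is 4 bytes ≤ B = 5; zero-pad to 5 bytes: K' = c6 56 91 48 00.
XOR each byte with 0x36: c6⊕36=f0, 56⊕36=60, 91⊕36=a7, 48⊕36=7e, 00⊕36=36.

f060a77e36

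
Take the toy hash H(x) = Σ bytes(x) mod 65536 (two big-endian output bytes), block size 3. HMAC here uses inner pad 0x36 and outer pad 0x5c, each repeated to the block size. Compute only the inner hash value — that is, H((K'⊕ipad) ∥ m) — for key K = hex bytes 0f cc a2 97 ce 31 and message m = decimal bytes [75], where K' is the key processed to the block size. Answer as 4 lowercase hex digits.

00db

Key hex bytes 0f cc a2 97 ce 31 is 6 bytes > B = 3, so hash it first: H(key) = 03 13, then zero-pad to 3 bytes: K' = 03 13 00.
K' ⊕ ipad = 35 25 36.
Inner input = 35 25 36 ∥ 4b.
Inner hash: sum = 53+37+54+75 = 219 → 00 db.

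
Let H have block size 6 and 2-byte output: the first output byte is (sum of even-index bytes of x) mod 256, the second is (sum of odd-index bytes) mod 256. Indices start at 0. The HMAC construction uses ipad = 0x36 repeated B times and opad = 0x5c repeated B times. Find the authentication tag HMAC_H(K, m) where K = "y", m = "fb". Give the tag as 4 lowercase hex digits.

fe18

Key "y" = 79 is 1 byte ≤ B = 6; zero-pad to 6 bytes: K' = 79 00 00 00 00 00.
K' ⊕ ipad = 4f 36 36 36 36 36.  K' ⊕ opad = 25 5c 5c 5c 5c 5c.
Inner input = (K'⊕ipad) ∥ m = 4f 36 36 36 36 36 ∥ 66 62.
Inner hash: even-index sum = 289 mod 256 = 33; odd-index sum = 260 mod 256 = 4 → 21 04.
Outer input = (K'⊕opad) ∥ inner = 25 5c 5c 5c 5c 5c ∥ 21 04.
Outer hash (tag): even-index sum = 254 mod 256 = 254; odd-index sum = 280 mod 256 = 24 → fe 18.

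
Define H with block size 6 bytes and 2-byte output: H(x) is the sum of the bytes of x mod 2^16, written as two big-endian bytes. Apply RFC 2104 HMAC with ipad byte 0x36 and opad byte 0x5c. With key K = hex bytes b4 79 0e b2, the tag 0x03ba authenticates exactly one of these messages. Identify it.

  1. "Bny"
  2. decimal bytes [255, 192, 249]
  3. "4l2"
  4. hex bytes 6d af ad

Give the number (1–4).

Key hex bytes b4 79 0e b2 is 4 bytes ≤ B = 6; zero-pad to 6 bytes: K' = b4 79 0e b2 00 00.
K' ⊕ ipad = 82 4f 38 84 36 36; K' ⊕ opad = e8 25 52 ee 5c 5c.
m1: inner = H(82 4f 38 84 36 36 42 6e 79) = 03 22; tag = H(e8 25 52 ee 5c 5c 03 22) = 032a
m2: inner = H(82 4f 38 84 36 36 ff c0 f9) = 04 b1; tag = H(e8 25 52 ee 5c 5c 04 b1) = 03ba ← matches
m3: inner = H(82 4f 38 84 36 36 34 6c 32) = 02 cb; tag = H(e8 25 52 ee 5c 5c 02 cb) = 03d2
m4: inner = H(82 4f 38 84 36 36 6d af ad) = 03 c2; tag = H(e8 25 52 ee 5c 5c 03 c2) = 03ca

2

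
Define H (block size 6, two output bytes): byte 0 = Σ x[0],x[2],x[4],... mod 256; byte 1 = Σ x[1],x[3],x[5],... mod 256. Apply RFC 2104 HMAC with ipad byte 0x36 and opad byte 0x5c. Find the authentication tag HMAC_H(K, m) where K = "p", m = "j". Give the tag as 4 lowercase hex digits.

00b6

Key "p" = 70 is 1 byte ≤ B = 6; zero-pad to 6 bytes: K' = 70 00 00 00 00 00.
K' ⊕ ipad = 46 36 36 36 36 36.  K' ⊕ opad = 2c 5c 5c 5c 5c 5c.
Inner input = (K'⊕ipad) ∥ m = 46 36 36 36 36 36 ∥ 6a.
Inner hash: even-index sum = 284 mod 256 = 28; odd-index sum = 162 mod 256 = 162 → 1c a2.
Outer input = (K'⊕opad) ∥ inner = 2c 5c 5c 5c 5c 5c ∥ 1c a2.
Outer hash (tag): even-index sum = 256 mod 256 = 0; odd-index sum = 438 mod 256 = 182 → 00 b6.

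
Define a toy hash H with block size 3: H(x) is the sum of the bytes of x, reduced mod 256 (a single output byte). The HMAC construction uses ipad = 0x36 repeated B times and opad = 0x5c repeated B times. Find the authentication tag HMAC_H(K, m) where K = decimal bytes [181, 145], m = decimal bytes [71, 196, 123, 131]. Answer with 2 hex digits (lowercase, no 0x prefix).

Key decimal bytes [181, 145] = b5 91 is 2 bytes ≤ B = 3; zero-pad to 3 bytes: K' = b5 91 00.
K' ⊕ ipad = 83 a7 36.  K' ⊕ opad = e9 cd 5c.
Inner input = (K'⊕ipad) ∥ m = 83 a7 36 ∥ 47 c4 7b 83.
Inner hash: sum = 131+167+54+71+196+123+131 = 873; mod 256 = 105 → 69.
Outer input = (K'⊕opad) ∥ inner = e9 cd 5c ∥ 69.
Outer hash (tag): sum = 233+205+92+105 = 635; mod 256 = 123 → 7b.

7b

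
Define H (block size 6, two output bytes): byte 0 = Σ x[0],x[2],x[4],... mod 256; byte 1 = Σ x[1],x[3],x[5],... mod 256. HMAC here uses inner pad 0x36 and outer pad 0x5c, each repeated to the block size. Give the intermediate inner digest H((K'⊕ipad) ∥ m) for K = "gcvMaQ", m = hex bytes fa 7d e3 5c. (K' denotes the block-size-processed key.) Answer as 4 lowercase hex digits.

Key "gcvMaQ" = 67 63 76 4d 61 51 is exactly B = 6 bytes: K' = 67 63 76 4d 61 51.
K' ⊕ ipad = 51 55 40 7b 57 67.
Inner input = 51 55 40 7b 57 67 ∥ fa 7d e3 5c.
Inner hash: even-index sum = 709 mod 256 = 197; odd-index sum = 528 mod 256 = 16 → c5 10.

c510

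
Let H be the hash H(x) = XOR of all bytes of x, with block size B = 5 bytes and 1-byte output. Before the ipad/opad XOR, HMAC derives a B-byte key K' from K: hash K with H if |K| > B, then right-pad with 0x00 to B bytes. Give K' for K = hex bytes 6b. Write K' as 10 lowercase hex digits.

6b00000000

Key hex bytes 6b is 1 byte ≤ B = 5; zero-pad to 5 bytes: K' = 6b 00 00 00 00.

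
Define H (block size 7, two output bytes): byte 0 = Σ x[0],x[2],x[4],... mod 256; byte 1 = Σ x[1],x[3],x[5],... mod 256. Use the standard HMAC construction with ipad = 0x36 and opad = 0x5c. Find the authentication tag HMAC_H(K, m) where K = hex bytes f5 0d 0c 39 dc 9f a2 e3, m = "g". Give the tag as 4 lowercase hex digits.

Key hex bytes f5 0d 0c 39 dc 9f a2 e3 is 8 bytes > B = 7, so hash it first: H(key) = 7f c8, then zero-pad to 7 bytes: K' = 7f c8 00 00 00 00 00.
K' ⊕ ipad = 49 fe 36 36 36 36 36.  K' ⊕ opad = 23 94 5c 5c 5c 5c 5c.
Inner input = (K'⊕ipad) ∥ m = 49 fe 36 36 36 36 36 ∥ 67.
Inner hash: even-index sum = 235 mod 256 = 235; odd-index sum = 465 mod 256 = 209 → eb d1.
Outer input = (K'⊕opad) ∥ inner = 23 94 5c 5c 5c 5c 5c ∥ eb d1.
Outer hash (tag): even-index sum = 520 mod 256 = 8; odd-index sum = 567 mod 256 = 55 → 08 37.

0837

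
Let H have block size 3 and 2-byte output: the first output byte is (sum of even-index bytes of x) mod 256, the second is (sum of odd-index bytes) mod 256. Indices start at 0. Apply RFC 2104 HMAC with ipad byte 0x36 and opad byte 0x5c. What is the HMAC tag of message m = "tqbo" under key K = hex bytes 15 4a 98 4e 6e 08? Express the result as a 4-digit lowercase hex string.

0f3f

Key hex bytes 15 4a 98 4e 6e 08 is 6 bytes > B = 3, so hash it first: H(key) = 1b a0, then zero-pad to 3 bytes: K' = 1b a0 00.
K' ⊕ ipad = 2d 96 36.  K' ⊕ opad = 47 fc 5c.
Inner input = (K'⊕ipad) ∥ m = 2d 96 36 ∥ 74 71 62 6f.
Inner hash: even-index sum = 323 mod 256 = 67; odd-index sum = 364 mod 256 = 108 → 43 6c.
Outer input = (K'⊕opad) ∥ inner = 47 fc 5c ∥ 43 6c.
Outer hash (tag): even-index sum = 271 mod 256 = 15; odd-index sum = 319 mod 256 = 63 → 0f 3f.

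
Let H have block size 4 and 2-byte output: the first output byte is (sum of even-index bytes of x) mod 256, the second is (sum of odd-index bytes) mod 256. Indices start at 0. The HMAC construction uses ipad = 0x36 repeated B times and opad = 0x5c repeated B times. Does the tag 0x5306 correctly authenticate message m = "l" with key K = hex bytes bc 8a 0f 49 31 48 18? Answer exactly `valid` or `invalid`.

invalid

Key hex bytes bc 8a 0f 49 31 48 18 is 7 bytes > B = 4, so hash it first: H(key) = 14 1b, then zero-pad to 4 bytes: K' = 14 1b 00 00.
K' ⊕ ipad = 22 2d 36 36; K' ⊕ opad = 48 47 5c 5c.
Inner hash: even-index sum = 196 mod 256 = 196; odd-index sum = 99 mod 256 = 99 → c4 63.
Outer hash (recomputed tag): even-index sum = 360 mod 256 = 104; odd-index sum = 262 mod 256 = 6 → 68 06.
Recomputed tag = 6806; claimed = 5306 → mismatch.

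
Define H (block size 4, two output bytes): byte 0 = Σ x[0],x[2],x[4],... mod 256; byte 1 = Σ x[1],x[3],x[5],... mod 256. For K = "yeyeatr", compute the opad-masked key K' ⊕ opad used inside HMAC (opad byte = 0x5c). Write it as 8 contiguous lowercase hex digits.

Key "yeyeatr" = 79 65 79 65 61 74 72 is 7 bytes > B = 4, so hash it first: H(key) = c5 3e, then zero-pad to 4 bytes: K' = c5 3e 00 00.
XOR each byte with 0x5c: c5⊕5c=99, 3e⊕5c=62, 00⊕5c=5c, 00⊕5c=5c.

99625c5c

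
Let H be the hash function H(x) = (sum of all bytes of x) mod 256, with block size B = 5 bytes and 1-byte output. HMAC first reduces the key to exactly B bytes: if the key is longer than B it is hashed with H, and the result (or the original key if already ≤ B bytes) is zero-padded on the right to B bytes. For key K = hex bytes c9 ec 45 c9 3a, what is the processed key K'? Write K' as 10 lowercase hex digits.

c9ec45c93a

Key hex bytes c9 ec 45 c9 3a is exactly B = 5 bytes: K' = c9 ec 45 c9 3a.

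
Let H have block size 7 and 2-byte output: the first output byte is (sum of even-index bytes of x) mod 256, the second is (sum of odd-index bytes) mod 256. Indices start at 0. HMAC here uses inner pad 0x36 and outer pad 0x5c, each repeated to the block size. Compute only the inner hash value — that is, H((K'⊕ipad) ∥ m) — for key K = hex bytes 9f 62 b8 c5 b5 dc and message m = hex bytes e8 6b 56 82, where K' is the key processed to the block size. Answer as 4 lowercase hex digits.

Key hex bytes 9f 62 b8 c5 b5 dc is 6 bytes ≤ B = 7; zero-pad to 7 bytes: K' = 9f 62 b8 c5 b5 dc 00.
K' ⊕ ipad = a9 54 8e f3 83 ea 36.
Inner input = a9 54 8e f3 83 ea 36 ∥ e8 6b 56 82.
Inner hash: even-index sum = 733 mod 256 = 221; odd-index sum = 879 mod 256 = 111 → dd 6f.

dd6f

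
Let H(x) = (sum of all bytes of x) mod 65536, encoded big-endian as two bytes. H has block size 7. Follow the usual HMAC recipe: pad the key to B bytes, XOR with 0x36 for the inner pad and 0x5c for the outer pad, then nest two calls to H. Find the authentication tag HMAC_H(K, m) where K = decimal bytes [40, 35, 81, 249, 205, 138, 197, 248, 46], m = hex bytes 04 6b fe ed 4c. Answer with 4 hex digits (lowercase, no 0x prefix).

Key decimal bytes [40, 35, 81, 249, 205, 138, 197, 248, 46] = 28 23 51 f9 cd 8a c5 f8 2e is 9 bytes > B = 7, so hash it first: H(key) = 04 d7, then zero-pad to 7 bytes: K' = 04 d7 00 00 00 00 00.
K' ⊕ ipad = 32 e1 36 36 36 36 36.  K' ⊕ opad = 58 8b 5c 5c 5c 5c 5c.
Inner input = (K'⊕ipad) ∥ m = 32 e1 36 36 36 36 36 ∥ 04 6b fe ed 4c.
Inner hash: sum = 50+225+54+54+54+54+54+4+107+254+237+76 = 1223 → 04 c7.
Outer input = (K'⊕opad) ∥ inner = 58 8b 5c 5c 5c 5c 5c ∥ 04 c7.
Outer hash (tag): sum = 88+139+92+92+92+92+92+4+199 = 890 → 03 7a.

037a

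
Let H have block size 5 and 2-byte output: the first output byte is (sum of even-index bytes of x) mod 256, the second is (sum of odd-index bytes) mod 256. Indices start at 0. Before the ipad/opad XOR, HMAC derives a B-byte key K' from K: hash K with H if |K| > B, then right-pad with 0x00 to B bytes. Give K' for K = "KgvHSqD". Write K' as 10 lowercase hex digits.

|K| = 7 > B = 5, so first hash the key.
H(K): even-index sum = 344 mod 256 = 88; odd-index sum = 288 mod 256 = 32 → 58 20.
Zero-pad H(K) = 58 20 to 5 bytes: K' = 58 20 00 00 00.

5820000000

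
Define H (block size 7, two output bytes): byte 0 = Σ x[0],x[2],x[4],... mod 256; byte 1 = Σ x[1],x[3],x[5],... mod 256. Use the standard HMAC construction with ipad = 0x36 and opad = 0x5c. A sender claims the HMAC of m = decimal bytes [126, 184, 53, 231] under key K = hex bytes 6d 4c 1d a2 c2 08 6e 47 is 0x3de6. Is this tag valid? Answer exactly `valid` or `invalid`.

Key hex bytes 6d 4c 1d a2 c2 08 6e 47 is 8 bytes > B = 7, so hash it first: H(key) = ba 3d, then zero-pad to 7 bytes: K' = ba 3d 00 00 00 00 00.
K' ⊕ ipad = 8c 0b 36 36 36 36 36; K' ⊕ opad = e6 61 5c 5c 5c 5c 5c.
Inner hash: even-index sum = 717 mod 256 = 205; odd-index sum = 298 mod 256 = 42 → cd 2a.
Outer hash (recomputed tag): even-index sum = 548 mod 256 = 36; odd-index sum = 486 mod 256 = 230 → 24 e6.
Recomputed tag = 24e6; claimed = 3de6 → mismatch.

invalid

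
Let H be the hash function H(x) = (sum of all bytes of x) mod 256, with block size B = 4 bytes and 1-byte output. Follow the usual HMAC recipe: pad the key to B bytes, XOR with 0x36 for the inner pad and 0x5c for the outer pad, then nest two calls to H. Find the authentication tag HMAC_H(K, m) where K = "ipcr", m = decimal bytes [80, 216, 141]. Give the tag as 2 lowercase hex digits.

c1

Key "ipcr" = 69 70 63 72 is exactly B = 4 bytes: K' = 69 70 63 72.
K' ⊕ ipad = 5f 46 55 44.  K' ⊕ opad = 35 2c 3f 2e.
Inner input = (K'⊕ipad) ∥ m = 5f 46 55 44 ∥ 50 d8 8d.
Inner hash: sum = 95+70+85+68+80+216+141 = 755; mod 256 = 243 → f3.
Outer input = (K'⊕opad) ∥ inner = 35 2c 3f 2e ∥ f3.
Outer hash (tag): sum = 53+44+63+46+243 = 449; mod 256 = 193 → c1.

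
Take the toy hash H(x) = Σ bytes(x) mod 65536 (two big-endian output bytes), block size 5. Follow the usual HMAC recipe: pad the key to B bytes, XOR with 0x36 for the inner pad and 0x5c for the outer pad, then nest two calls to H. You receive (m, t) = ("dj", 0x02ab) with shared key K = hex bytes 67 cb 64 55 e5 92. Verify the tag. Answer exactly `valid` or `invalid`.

valid

Key hex bytes 67 cb 64 55 e5 92 is 6 bytes > B = 5, so hash it first: H(key) = 03 62, then zero-pad to 5 bytes: K' = 03 62 00 00 00.
K' ⊕ ipad = 35 54 36 36 36; K' ⊕ opad = 5f 3e 5c 5c 5c.
Inner hash: sum = 53+84+54+54+54+100+106 = 505 → 01 f9.
Outer hash (recomputed tag): sum = 95+62+92+92+92+1+249 = 683 → 02 ab.
Recomputed tag = 02ab; claimed = 02ab → match.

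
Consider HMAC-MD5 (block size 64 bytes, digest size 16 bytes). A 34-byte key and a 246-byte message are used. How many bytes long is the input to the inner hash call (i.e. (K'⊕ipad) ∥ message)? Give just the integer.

310

Key is 34 ≤ 64 bytes, zero-padded: |K'| = 64.
Inner input = (K'⊕ipad) ∥ m → 64 + 246 = 310 bytes.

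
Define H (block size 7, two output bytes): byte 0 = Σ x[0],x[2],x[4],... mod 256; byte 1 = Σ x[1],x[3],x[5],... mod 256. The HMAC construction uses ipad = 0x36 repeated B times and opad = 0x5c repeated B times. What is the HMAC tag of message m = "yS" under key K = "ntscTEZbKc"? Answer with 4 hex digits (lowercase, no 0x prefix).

5656

Key "ntscTEZbKc" = 6e 74 73 63 54 45 5a 62 4b 63 is 10 bytes > B = 7, so hash it first: H(key) = da e1, then zero-pad to 7 bytes: K' = da e1 00 00 00 00 00.
K' ⊕ ipad = ec d7 36 36 36 36 36.  K' ⊕ opad = 86 bd 5c 5c 5c 5c 5c.
Inner input = (K'⊕ipad) ∥ m = ec d7 36 36 36 36 36 ∥ 79 53.
Inner hash: even-index sum = 481 mod 256 = 225; odd-index sum = 444 mod 256 = 188 → e1 bc.
Outer input = (K'⊕opad) ∥ inner = 86 bd 5c 5c 5c 5c 5c ∥ e1 bc.
Outer hash (tag): even-index sum = 598 mod 256 = 86; odd-index sum = 598 mod 256 = 86 → 56 56.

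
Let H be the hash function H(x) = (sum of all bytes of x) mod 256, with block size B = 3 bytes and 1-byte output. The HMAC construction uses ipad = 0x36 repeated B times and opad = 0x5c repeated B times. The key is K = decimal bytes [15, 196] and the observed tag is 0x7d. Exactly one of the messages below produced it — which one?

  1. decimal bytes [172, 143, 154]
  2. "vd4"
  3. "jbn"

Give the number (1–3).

Key decimal bytes [15, 196] = 0f c4 is 2 bytes ≤ B = 3; zero-pad to 3 bytes: K' = 0f c4 00.
K' ⊕ ipad = 39 f2 36; K' ⊕ opad = 53 98 5c.
m1: inner = H(39 f2 36 ac 8f 9a) = 36; tag = H(53 98 5c 36) = 7d ← matches
m2: inner = H(39 f2 36 76 64 34) = 6f; tag = H(53 98 5c 6f) = b6
m3: inner = H(39 f2 36 6a 62 6e) = 9b; tag = H(53 98 5c 9b) = e2

1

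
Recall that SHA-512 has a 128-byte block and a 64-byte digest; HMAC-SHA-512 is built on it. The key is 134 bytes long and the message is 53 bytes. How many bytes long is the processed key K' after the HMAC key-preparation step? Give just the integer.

Key is 134 > 128 bytes, so it is hashed to 64 bytes then zero-padded to 128: |K'| = 128.

128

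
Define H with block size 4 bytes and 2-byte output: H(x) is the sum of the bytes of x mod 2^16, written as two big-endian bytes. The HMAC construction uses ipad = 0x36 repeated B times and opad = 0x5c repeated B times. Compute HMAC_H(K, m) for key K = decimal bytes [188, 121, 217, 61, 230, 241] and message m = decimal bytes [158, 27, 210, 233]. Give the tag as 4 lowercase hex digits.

Key decimal bytes [188, 121, 217, 61, 230, 241] = bc 79 d9 3d e6 f1 is 6 bytes > B = 4, so hash it first: H(key) = 04 22, then zero-pad to 4 bytes: K' = 04 22 00 00.
K' ⊕ ipad = 32 14 36 36.  K' ⊕ opad = 58 7e 5c 5c.
Inner input = (K'⊕ipad) ∥ m = 32 14 36 36 ∥ 9e 1b d2 e9.
Inner hash: sum = 50+20+54+54+158+27+210+233 = 806 → 03 26.
Outer input = (K'⊕opad) ∥ inner = 58 7e 5c 5c ∥ 03 26.
Outer hash (tag): sum = 88+126+92+92+3+38 = 439 → 01 b7.

01b7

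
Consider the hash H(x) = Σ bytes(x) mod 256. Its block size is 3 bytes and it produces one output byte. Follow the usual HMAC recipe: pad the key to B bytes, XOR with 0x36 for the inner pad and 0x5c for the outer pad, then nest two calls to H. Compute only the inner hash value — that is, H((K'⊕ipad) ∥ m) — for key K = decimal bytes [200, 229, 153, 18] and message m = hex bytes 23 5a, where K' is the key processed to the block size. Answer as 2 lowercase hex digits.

Key decimal bytes [200, 229, 153, 18] = c8 e5 99 12 is 4 bytes > B = 3, so hash it first: H(key) = 58, then zero-pad to 3 bytes: K' = 58 00 00.
K' ⊕ ipad = 6e 36 36.
Inner input = 6e 36 36 ∥ 23 5a.
Inner hash: sum = 110+54+54+35+90 = 343; mod 256 = 87 → 57.

57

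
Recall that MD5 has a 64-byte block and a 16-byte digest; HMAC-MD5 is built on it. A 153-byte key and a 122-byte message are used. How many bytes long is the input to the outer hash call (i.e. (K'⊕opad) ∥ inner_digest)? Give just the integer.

80

Key is 153 > 64 bytes, so it is hashed to 16 bytes then zero-padded to 64: |K'| = 64.
Outer input = (K'⊕opad) ∥ H(inner) → 64 + 16 = 80 bytes.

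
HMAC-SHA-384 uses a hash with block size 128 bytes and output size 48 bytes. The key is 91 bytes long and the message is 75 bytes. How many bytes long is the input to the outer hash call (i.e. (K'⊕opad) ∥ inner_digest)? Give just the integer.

176

Key is 91 ≤ 128 bytes, zero-padded: |K'| = 128.
Outer input = (K'⊕opad) ∥ H(inner) → 128 + 48 = 176 bytes.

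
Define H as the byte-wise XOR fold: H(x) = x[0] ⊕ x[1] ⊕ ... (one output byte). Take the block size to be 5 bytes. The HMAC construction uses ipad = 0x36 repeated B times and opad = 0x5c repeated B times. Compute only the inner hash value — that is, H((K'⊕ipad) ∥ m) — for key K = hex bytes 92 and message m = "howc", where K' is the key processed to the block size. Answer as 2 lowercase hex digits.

Key hex bytes 92 is 1 byte ≤ B = 5; zero-pad to 5 bytes: K' = 92 00 00 00 00.
K' ⊕ ipad = a4 36 36 36 36.
Inner input = a4 36 36 36 36 ∥ 68 6f 77 63.
Inner hash: XOR a4⊕36⊕36⊕36⊕36⊕68⊕6f⊕77⊕63 = b7.

b7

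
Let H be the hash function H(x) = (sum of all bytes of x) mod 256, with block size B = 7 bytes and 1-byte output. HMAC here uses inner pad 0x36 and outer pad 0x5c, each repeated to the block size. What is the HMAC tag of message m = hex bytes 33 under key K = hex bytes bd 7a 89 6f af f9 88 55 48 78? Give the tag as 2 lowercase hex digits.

09

Key hex bytes bd 7a 89 6f af f9 88 55 48 78 is 10 bytes > B = 7, so hash it first: H(key) = 74, then zero-pad to 7 bytes: K' = 74 00 00 00 00 00 00.
K' ⊕ ipad = 42 36 36 36 36 36 36.  K' ⊕ opad = 28 5c 5c 5c 5c 5c 5c.
Inner input = (K'⊕ipad) ∥ m = 42 36 36 36 36 36 36 ∥ 33.
Inner hash: sum = 66+54+54+54+54+54+54+51 = 441; mod 256 = 185 → b9.
Outer input = (K'⊕opad) ∥ inner = 28 5c 5c 5c 5c 5c 5c ∥ b9.
Outer hash (tag): sum = 40+92+92+92+92+92+92+185 = 777; mod 256 = 9 → 09.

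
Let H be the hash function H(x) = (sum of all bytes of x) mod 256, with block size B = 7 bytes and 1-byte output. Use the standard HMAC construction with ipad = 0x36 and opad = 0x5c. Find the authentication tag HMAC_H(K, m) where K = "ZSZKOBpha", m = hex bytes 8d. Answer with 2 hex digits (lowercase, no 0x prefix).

63

Key "ZSZKOBpha" = 5a 53 5a 4b 4f 42 70 68 61 is 9 bytes > B = 7, so hash it first: H(key) = 1c, then zero-pad to 7 bytes: K' = 1c 00 00 00 00 00 00.
K' ⊕ ipad = 2a 36 36 36 36 36 36.  K' ⊕ opad = 40 5c 5c 5c 5c 5c 5c.
Inner input = (K'⊕ipad) ∥ m = 2a 36 36 36 36 36 36 ∥ 8d.
Inner hash: sum = 42+54+54+54+54+54+54+141 = 507; mod 256 = 251 → fb.
Outer input = (K'⊕opad) ∥ inner = 40 5c 5c 5c 5c 5c 5c ∥ fb.
Outer hash (tag): sum = 64+92+92+92+92+92+92+251 = 867; mod 256 = 99 → 63.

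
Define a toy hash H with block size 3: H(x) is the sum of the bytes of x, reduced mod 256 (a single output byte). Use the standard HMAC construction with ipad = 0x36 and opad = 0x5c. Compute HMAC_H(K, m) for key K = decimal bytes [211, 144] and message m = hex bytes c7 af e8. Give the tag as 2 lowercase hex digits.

d6

Key decimal bytes [211, 144] = d3 90 is 2 bytes ≤ B = 3; zero-pad to 3 bytes: K' = d3 90 00.
K' ⊕ ipad = e5 a6 36.  K' ⊕ opad = 8f cc 5c.
Inner input = (K'⊕ipad) ∥ m = e5 a6 36 ∥ c7 af e8.
Inner hash: sum = 229+166+54+199+175+232 = 1055; mod 256 = 31 → 1f.
Outer input = (K'⊕opad) ∥ inner = 8f cc 5c ∥ 1f.
Outer hash (tag): sum = 143+204+92+31 = 470; mod 256 = 214 → d6.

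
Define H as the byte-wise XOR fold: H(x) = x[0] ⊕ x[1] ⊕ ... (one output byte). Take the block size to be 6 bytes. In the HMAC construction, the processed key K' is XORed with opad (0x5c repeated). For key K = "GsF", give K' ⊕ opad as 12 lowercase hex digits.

1b2f1a5c5c5c

Key "GsF" = 47 73 46 is 3 bytes ≤ B = 6; zero-pad to 6 bytes: K' = 47 73 46 00 00 00.
XOR each byte with 0x5c: 47⊕5c=1b, 73⊕5c=2f, 46⊕5c=1a, 00⊕5c=5c, 00⊕5c=5c, 00⊕5c=5c.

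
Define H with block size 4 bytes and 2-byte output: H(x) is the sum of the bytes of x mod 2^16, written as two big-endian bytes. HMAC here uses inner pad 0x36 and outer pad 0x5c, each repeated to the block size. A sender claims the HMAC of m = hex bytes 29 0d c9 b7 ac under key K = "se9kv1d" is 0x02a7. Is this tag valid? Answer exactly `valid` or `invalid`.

valid

Key "se9kv1d" = 73 65 39 6b 76 31 64 is 7 bytes > B = 4, so hash it first: H(key) = 02 87, then zero-pad to 4 bytes: K' = 02 87 00 00.
K' ⊕ ipad = 34 b1 36 36; K' ⊕ opad = 5e db 5c 5c.
Inner hash: sum = 52+177+54+54+41+13+201+183+172 = 947 → 03 b3.
Outer hash (recomputed tag): sum = 94+219+92+92+3+179 = 679 → 02 a7.
Recomputed tag = 02a7; claimed = 02a7 → match.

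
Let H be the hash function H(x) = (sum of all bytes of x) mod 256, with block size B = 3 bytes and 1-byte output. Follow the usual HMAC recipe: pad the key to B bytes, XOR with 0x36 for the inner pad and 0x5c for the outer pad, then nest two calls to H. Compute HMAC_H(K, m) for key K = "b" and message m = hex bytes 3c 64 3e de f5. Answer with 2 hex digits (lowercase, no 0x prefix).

67

Key "b" = 62 is 1 byte ≤ B = 3; zero-pad to 3 bytes: K' = 62 00 00.
K' ⊕ ipad = 54 36 36.  K' ⊕ opad = 3e 5c 5c.
Inner input = (K'⊕ipad) ∥ m = 54 36 36 ∥ 3c 64 3e de f5.
Inner hash: sum = 84+54+54+60+100+62+222+245 = 881; mod 256 = 113 → 71.
Outer input = (K'⊕opad) ∥ inner = 3e 5c 5c ∥ 71.
Outer hash (tag): sum = 62+92+92+113 = 359; mod 256 = 103 → 67.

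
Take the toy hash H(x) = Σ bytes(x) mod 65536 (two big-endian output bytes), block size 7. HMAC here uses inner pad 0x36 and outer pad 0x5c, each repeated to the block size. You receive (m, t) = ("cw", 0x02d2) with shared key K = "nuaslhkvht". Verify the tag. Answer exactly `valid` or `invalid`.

valid

Key "nuaslhkvht" = 6e 75 61 73 6c 68 6b 76 68 74 is 10 bytes > B = 7, so hash it first: H(key) = 04 48, then zero-pad to 7 bytes: K' = 04 48 00 00 00 00 00.
K' ⊕ ipad = 32 7e 36 36 36 36 36; K' ⊕ opad = 58 14 5c 5c 5c 5c 5c.
Inner hash: sum = 50+126+54+54+54+54+54+99+119 = 664 → 02 98.
Outer hash (recomputed tag): sum = 88+20+92+92+92+92+92+2+152 = 722 → 02 d2.
Recomputed tag = 02d2; claimed = 02d2 → match.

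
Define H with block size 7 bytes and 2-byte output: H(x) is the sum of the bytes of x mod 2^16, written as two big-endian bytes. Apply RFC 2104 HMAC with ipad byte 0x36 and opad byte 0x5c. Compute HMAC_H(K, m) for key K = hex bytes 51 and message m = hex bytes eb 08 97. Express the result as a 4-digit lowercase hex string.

Key hex bytes 51 is 1 byte ≤ B = 7; zero-pad to 7 bytes: K' = 51 00 00 00 00 00 00.
K' ⊕ ipad = 67 36 36 36 36 36 36.  K' ⊕ opad = 0d 5c 5c 5c 5c 5c 5c.
Inner input = (K'⊕ipad) ∥ m = 67 36 36 36 36 36 36 ∥ eb 08 97.
Inner hash: sum = 103+54+54+54+54+54+54+235+8+151 = 821 → 03 35.
Outer input = (K'⊕opad) ∥ inner = 0d 5c 5c 5c 5c 5c 5c ∥ 03 35.
Outer hash (tag): sum = 13+92+92+92+92+92+92+3+53 = 621 → 02 6d.

026d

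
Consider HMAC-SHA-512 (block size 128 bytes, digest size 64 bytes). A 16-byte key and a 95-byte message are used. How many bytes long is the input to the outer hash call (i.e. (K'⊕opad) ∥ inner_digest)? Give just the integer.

192

Key is 16 ≤ 128 bytes, zero-padded: |K'| = 128.
Outer input = (K'⊕opad) ∥ H(inner) → 128 + 64 = 192 bytes.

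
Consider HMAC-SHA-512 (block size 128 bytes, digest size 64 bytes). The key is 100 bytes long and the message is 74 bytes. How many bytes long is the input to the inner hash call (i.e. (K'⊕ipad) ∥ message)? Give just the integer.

202

Key is 100 ≤ 128 bytes, zero-padded: |K'| = 128.
Inner input = (K'⊕ipad) ∥ m → 128 + 74 = 202 bytes.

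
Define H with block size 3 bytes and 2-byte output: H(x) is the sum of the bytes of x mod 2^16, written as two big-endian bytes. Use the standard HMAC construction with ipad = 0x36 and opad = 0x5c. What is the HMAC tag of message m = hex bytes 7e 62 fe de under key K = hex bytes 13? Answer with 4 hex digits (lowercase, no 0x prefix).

Key hex bytes 13 is 1 byte ≤ B = 3; zero-pad to 3 bytes: K' = 13 00 00.
K' ⊕ ipad = 25 36 36.  K' ⊕ opad = 4f 5c 5c.
Inner input = (K'⊕ipad) ∥ m = 25 36 36 ∥ 7e 62 fe de.
Inner hash: sum = 37+54+54+126+98+254+222 = 845 → 03 4d.
Outer input = (K'⊕opad) ∥ inner = 4f 5c 5c ∥ 03 4d.
Outer hash (tag): sum = 79+92+92+3+77 = 343 → 01 57.

0157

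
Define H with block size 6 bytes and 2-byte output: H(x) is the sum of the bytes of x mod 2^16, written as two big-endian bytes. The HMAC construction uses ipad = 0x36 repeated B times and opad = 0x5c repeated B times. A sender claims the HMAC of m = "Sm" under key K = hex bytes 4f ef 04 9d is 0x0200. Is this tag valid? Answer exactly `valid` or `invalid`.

Key hex bytes 4f ef 04 9d is 4 bytes ≤ B = 6; zero-pad to 6 bytes: K' = 4f ef 04 9d 00 00.
K' ⊕ ipad = 79 d9 32 ab 36 36; K' ⊕ opad = 13 b3 58 c1 5c 5c.
Inner hash: sum = 121+217+50+171+54+54+83+109 = 859 → 03 5b.
Outer hash (recomputed tag): sum = 19+179+88+193+92+92+3+91 = 757 → 02 f5.
Recomputed tag = 02f5; claimed = 0200 → mismatch.

invalid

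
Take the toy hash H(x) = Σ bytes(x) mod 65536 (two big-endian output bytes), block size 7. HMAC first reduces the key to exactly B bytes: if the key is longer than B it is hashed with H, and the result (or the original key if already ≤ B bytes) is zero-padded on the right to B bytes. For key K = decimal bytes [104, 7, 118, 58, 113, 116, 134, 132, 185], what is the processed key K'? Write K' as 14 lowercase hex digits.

03c70000000000

|K| = 9 > B = 7, so first hash the key.
H(K): sum = 104+7+118+58+113+116+134+132+185 = 967 → 03 c7.
Zero-pad H(K) = 03 c7 to 7 bytes: K' = 03 c7 00 00 00 00 00.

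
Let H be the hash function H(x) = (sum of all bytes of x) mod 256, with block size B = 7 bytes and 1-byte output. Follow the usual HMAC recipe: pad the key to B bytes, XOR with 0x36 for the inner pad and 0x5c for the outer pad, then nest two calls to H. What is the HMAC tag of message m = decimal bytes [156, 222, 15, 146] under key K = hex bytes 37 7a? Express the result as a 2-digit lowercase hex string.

d3

Key hex bytes 37 7a is 2 bytes ≤ B = 7; zero-pad to 7 bytes: K' = 37 7a 00 00 00 00 00.
K' ⊕ ipad = 01 4c 36 36 36 36 36.  K' ⊕ opad = 6b 26 5c 5c 5c 5c 5c.
Inner input = (K'⊕ipad) ∥ m = 01 4c 36 36 36 36 36 ∥ 9c de 0f 92.
Inner hash: sum = 1+76+54+54+54+54+54+156+222+15+146 = 886; mod 256 = 118 → 76.
Outer input = (K'⊕opad) ∥ inner = 6b 26 5c 5c 5c 5c 5c ∥ 76.
Outer hash (tag): sum = 107+38+92+92+92+92+92+118 = 723; mod 256 = 211 → d3.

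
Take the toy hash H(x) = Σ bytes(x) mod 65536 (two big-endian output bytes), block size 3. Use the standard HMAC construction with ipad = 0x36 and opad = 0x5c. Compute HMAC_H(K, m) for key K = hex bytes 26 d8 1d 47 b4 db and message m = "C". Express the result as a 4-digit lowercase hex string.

Key hex bytes 26 d8 1d 47 b4 db is 6 bytes > B = 3, so hash it first: H(key) = 02 f1, then zero-pad to 3 bytes: K' = 02 f1 00.
K' ⊕ ipad = 34 c7 36.  K' ⊕ opad = 5e ad 5c.
Inner input = (K'⊕ipad) ∥ m = 34 c7 36 ∥ 43.
Inner hash: sum = 52+199+54+67 = 372 → 01 74.
Outer input = (K'⊕opad) ∥ inner = 5e ad 5c ∥ 01 74.
Outer hash (tag): sum = 94+173+92+1+116 = 476 → 01 dc.

01dc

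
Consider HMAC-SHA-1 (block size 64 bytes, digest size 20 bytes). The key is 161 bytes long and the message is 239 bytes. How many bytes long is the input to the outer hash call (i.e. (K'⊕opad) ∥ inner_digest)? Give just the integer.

Key is 161 > 64 bytes, so it is hashed to 20 bytes then zero-padded to 64: |K'| = 64.
Outer input = (K'⊕opad) ∥ H(inner) → 64 + 20 = 84 bytes.

84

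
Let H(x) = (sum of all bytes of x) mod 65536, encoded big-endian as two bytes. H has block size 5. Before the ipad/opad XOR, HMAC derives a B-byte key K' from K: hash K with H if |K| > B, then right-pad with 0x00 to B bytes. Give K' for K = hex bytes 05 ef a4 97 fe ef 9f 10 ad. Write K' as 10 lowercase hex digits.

0578000000

|K| = 9 > B = 5, so first hash the key.
H(K): sum = 5+239+164+151+254+239+159+16+173 = 1400 → 05 78.
Zero-pad H(K) = 05 78 to 5 bytes: K' = 05 78 00 00 00.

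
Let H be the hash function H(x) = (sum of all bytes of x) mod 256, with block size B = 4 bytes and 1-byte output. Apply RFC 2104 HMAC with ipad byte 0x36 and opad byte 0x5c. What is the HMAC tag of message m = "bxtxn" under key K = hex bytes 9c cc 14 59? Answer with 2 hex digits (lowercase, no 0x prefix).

Key hex bytes 9c cc 14 59 is exactly B = 4 bytes: K' = 9c cc 14 59.
K' ⊕ ipad = aa fa 22 6f.  K' ⊕ opad = c0 90 48 05.
Inner input = (K'⊕ipad) ∥ m = aa fa 22 6f ∥ 62 78 74 78 6e.
Inner hash: sum = 170+250+34+111+98+120+116+120+110 = 1129; mod 256 = 105 → 69.
Outer input = (K'⊕opad) ∥ inner = c0 90 48 05 ∥ 69.
Outer hash (tag): sum = 192+144+72+5+105 = 518; mod 256 = 6 → 06.

06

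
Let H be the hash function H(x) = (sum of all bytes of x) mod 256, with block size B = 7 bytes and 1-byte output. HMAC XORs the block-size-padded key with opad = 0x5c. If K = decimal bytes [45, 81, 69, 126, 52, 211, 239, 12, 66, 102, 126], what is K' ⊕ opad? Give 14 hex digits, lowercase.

355c5c5c5c5c5c

Key decimal bytes [45, 81, 69, 126, 52, 211, 239, 12, 66, 102, 126] = 2d 51 45 7e 34 d3 ef 0c 42 66 7e is 11 bytes > B = 7, so hash it first: H(key) = 69, then zero-pad to 7 bytes: K' = 69 00 00 00 00 00 00.
XOR each byte with 0x5c: 69⊕5c=35, 00⊕5c=5c, 00⊕5c=5c, 00⊕5c=5c, 00⊕5c=5c, 00⊕5c=5c, 00⊕5c=5c.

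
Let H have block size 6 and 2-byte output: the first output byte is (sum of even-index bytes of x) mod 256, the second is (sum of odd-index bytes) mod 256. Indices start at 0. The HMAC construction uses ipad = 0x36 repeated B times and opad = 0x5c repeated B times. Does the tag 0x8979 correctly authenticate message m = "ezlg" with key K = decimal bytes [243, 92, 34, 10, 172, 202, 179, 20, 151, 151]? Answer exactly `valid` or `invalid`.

valid

Key decimal bytes [243, 92, 34, 10, 172, 202, 179, 20, 151, 151] = f3 5c 22 0a ac ca b3 14 97 97 is 10 bytes > B = 6, so hash it first: H(key) = 0b db, then zero-pad to 6 bytes: K' = 0b db 00 00 00 00.
K' ⊕ ipad = 3d ed 36 36 36 36; K' ⊕ opad = 57 87 5c 5c 5c 5c.
Inner hash: even-index sum = 378 mod 256 = 122; odd-index sum = 570 mod 256 = 58 → 7a 3a.
Outer hash (recomputed tag): even-index sum = 393 mod 256 = 137; odd-index sum = 377 mod 256 = 121 → 89 79.
Recomputed tag = 8979; claimed = 8979 → match.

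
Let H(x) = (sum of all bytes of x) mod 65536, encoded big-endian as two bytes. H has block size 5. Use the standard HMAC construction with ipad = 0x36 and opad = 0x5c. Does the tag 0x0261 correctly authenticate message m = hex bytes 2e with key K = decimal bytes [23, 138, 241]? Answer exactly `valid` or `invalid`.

invalid

Key decimal bytes [23, 138, 241] = 17 8a f1 is 3 bytes ≤ B = 5; zero-pad to 5 bytes: K' = 17 8a f1 00 00.
K' ⊕ ipad = 21 bc c7 36 36; K' ⊕ opad = 4b d6 ad 5c 5c.
Inner hash: sum = 33+188+199+54+54+46 = 574 → 02 3e.
Outer hash (recomputed tag): sum = 75+214+173+92+92+2+62 = 710 → 02 c6.
Recomputed tag = 02c6; claimed = 0261 → mismatch.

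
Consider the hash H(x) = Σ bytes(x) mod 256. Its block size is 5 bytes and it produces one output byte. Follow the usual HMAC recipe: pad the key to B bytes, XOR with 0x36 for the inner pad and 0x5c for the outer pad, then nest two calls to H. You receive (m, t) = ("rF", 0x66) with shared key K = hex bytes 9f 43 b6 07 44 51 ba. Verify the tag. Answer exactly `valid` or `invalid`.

Key hex bytes 9f 43 b6 07 44 51 ba is 7 bytes > B = 5, so hash it first: H(key) = ee, then zero-pad to 5 bytes: K' = ee 00 00 00 00.
K' ⊕ ipad = d8 36 36 36 36; K' ⊕ opad = b2 5c 5c 5c 5c.
Inner hash: sum = 216+54+54+54+54+114+70 = 616; mod 256 = 104 → 68.
Outer hash (recomputed tag): sum = 178+92+92+92+92+104 = 650; mod 256 = 138 → 8a.
Recomputed tag = 8a; claimed = 66 → mismatch.

invalid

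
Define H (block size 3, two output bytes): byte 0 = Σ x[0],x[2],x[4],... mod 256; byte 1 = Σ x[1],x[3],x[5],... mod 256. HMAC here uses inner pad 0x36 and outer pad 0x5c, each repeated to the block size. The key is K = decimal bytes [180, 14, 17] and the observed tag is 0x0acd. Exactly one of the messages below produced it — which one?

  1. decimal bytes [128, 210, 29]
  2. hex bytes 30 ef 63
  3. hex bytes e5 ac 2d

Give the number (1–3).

Key decimal bytes [180, 14, 17] = b4 0e 11 is exactly B = 3 bytes: K' = b4 0e 11.
K' ⊕ ipad = 82 38 27; K' ⊕ opad = e8 52 4d.
m1: inner = H(82 38 27 80 d2 1d) = 7b d5; tag = H(e8 52 4d 7b d5) = 0acd ← matches
m2: inner = H(82 38 27 30 ef 63) = 98 cb; tag = H(e8 52 4d 98 cb) = 00ea
m3: inner = H(82 38 27 e5 ac 2d) = 55 4a; tag = H(e8 52 4d 55 4a) = 7fa7

1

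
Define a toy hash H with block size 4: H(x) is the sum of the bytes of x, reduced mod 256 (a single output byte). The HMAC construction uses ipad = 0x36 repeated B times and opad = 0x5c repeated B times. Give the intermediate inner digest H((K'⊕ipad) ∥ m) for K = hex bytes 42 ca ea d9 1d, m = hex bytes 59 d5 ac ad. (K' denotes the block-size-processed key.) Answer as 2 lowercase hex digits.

Key hex bytes 42 ca ea d9 1d is 5 bytes > B = 4, so hash it first: H(key) = ec, then zero-pad to 4 bytes: K' = ec 00 00 00.
K' ⊕ ipad = da 36 36 36.
Inner input = da 36 36 36 ∥ 59 d5 ac ad.
Inner hash: sum = 218+54+54+54+89+213+172+173 = 1027; mod 256 = 3 → 03.

03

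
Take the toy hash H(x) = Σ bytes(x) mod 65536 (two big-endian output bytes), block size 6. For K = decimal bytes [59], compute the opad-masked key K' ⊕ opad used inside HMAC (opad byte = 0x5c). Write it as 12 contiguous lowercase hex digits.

675c5c5c5c5c

Key decimal bytes [59] = 3b is 1 byte ≤ B = 6; zero-pad to 6 bytes: K' = 3b 00 00 00 00 00.
XOR each byte with 0x5c: 3b⊕5c=67, 00⊕5c=5c, 00⊕5c=5c, 00⊕5c=5c, 00⊕5c=5c, 00⊕5c=5c.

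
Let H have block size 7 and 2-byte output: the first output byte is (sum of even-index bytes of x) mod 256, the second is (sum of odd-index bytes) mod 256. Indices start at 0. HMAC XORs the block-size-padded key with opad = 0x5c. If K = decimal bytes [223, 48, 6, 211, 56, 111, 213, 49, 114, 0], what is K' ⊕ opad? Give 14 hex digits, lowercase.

38ff5c5c5c5c5c

Key decimal bytes [223, 48, 6, 211, 56, 111, 213, 49, 114, 0] = df 30 06 d3 38 6f d5 31 72 00 is 10 bytes > B = 7, so hash it first: H(key) = 64 a3, then zero-pad to 7 bytes: K' = 64 a3 00 00 00 00 00.
XOR each byte with 0x5c: 64⊕5c=38, a3⊕5c=ff, 00⊕5c=5c, 00⊕5c=5c, 00⊕5c=5c, 00⊕5c=5c, 00⊕5c=5c.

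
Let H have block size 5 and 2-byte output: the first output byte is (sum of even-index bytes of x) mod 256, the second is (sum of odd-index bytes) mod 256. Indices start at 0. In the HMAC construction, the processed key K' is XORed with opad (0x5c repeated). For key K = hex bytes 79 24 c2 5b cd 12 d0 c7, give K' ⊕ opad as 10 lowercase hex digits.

84045c5c5c

Key hex bytes 79 24 c2 5b cd 12 d0 c7 is 8 bytes > B = 5, so hash it first: H(key) = d8 58, then zero-pad to 5 bytes: K' = d8 58 00 00 00.
XOR each byte with 0x5c: d8⊕5c=84, 58⊕5c=04, 00⊕5c=5c, 00⊕5c=5c, 00⊕5c=5c.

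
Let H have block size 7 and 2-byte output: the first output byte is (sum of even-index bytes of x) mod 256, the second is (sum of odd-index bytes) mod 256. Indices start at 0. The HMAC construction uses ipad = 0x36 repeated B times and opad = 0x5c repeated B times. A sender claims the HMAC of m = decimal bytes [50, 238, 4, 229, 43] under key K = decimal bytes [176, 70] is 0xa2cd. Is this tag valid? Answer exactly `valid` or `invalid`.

invalid

Key decimal bytes [176, 70] = b0 46 is 2 bytes ≤ B = 7; zero-pad to 7 bytes: K' = b0 46 00 00 00 00 00.
K' ⊕ ipad = 86 70 36 36 36 36 36; K' ⊕ opad = ec 1a 5c 5c 5c 5c 5c.
Inner hash: even-index sum = 763 mod 256 = 251; odd-index sum = 317 mod 256 = 61 → fb 3d.
Outer hash (recomputed tag): even-index sum = 573 mod 256 = 61; odd-index sum = 461 mod 256 = 205 → 3d cd.
Recomputed tag = 3dcd; claimed = a2cd → mismatch.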